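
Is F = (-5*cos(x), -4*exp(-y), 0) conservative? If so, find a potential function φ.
Yes, F is conservative. φ = -5*sin(x) + 4*exp(-y)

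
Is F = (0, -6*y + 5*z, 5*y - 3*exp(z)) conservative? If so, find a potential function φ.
Yes, F is conservative. φ = -3*y**2 + 5*y*z - 3*exp(z)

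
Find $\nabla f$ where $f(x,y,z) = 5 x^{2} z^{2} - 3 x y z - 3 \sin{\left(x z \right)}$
(z*(10*x*z - 3*y - 3*cos(x*z)), -3*x*z, x*(10*x*z - 3*y - 3*cos(x*z)))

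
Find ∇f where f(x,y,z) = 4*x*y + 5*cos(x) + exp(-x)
(4*y - 5*sin(x) - exp(-x), 4*x, 0)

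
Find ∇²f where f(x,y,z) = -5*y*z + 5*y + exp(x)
exp(x)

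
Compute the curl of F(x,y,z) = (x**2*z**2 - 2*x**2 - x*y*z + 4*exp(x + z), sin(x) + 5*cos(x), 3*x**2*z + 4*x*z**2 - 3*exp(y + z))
(-3*exp(y + z), 2*x**2*z - x*y - 6*x*z - 4*z**2 + 4*exp(x + z), x*z - 5*sin(x) + cos(x))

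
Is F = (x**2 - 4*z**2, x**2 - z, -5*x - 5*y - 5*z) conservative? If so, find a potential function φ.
No, ∇×F = (-4, 5 - 8*z, 2*x) ≠ 0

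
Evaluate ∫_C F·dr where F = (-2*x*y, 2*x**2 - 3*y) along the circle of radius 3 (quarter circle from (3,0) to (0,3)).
81/2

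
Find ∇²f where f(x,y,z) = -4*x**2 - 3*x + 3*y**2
-2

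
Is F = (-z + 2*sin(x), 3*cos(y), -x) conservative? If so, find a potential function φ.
Yes, F is conservative. φ = -x*z + 3*sin(y) - 2*cos(x)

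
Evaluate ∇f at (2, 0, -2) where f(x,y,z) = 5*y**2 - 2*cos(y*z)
(0, 0, 0)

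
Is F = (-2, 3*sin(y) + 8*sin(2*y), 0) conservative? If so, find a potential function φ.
Yes, F is conservative. φ = -2*x - 3*cos(y) - 4*cos(2*y)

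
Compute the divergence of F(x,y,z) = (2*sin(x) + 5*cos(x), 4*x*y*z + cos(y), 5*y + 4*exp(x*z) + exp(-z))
4*x*z + 4*x*exp(x*z) - 5*sin(x) - sin(y) + 2*cos(x) - exp(-z)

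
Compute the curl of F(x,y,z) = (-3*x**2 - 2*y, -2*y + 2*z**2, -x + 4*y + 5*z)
(4 - 4*z, 1, 2)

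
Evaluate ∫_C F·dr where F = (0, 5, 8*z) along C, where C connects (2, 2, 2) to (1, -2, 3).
0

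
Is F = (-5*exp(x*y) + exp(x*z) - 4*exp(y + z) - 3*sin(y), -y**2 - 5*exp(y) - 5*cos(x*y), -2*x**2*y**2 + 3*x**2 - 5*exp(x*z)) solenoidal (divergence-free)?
No, ∇·F = -5*x*exp(x*z) + 5*x*sin(x*y) - 5*y*exp(x*y) - 2*y + z*exp(x*z) - 5*exp(y)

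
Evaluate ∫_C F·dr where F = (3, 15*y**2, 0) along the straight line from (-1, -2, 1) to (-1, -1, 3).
35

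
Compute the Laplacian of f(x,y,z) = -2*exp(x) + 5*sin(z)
-2*exp(x) - 5*sin(z)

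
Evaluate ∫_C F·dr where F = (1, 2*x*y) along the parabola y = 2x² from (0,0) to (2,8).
522/5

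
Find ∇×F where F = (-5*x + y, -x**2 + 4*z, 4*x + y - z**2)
(-3, -4, -2*x - 1)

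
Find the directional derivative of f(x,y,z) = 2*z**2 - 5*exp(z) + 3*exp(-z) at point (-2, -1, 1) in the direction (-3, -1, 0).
0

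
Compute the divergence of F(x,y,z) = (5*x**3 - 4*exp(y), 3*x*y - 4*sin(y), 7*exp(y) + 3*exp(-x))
15*x**2 + 3*x - 4*cos(y)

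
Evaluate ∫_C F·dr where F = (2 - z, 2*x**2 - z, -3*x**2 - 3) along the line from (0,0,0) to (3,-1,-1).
13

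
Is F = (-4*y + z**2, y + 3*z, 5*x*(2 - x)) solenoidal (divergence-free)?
No, ∇·F = 1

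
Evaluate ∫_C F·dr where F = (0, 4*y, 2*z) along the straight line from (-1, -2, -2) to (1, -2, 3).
5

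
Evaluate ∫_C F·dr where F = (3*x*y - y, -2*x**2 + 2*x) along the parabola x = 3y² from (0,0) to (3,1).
36/5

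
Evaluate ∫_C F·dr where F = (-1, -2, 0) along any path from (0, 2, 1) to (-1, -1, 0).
7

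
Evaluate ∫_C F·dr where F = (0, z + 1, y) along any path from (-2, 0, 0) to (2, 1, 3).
4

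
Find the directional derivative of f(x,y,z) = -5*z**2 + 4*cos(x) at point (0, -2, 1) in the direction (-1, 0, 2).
-4*sqrt(5)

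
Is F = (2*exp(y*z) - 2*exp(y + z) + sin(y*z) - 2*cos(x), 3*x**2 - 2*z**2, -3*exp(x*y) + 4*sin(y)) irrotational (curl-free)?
No, ∇×F = (-3*x*exp(x*y) + 4*z + 4*cos(y), 3*y*exp(x*y) + 2*y*exp(y*z) + y*cos(y*z) - 2*exp(y + z), 6*x - 2*z*exp(y*z) - z*cos(y*z) + 2*exp(y + z))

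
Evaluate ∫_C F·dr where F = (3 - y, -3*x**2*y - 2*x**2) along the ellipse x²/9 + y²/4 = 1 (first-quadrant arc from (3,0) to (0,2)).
-60 + 3*pi/2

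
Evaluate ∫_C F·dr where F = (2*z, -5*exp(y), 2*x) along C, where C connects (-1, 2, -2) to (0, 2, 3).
-4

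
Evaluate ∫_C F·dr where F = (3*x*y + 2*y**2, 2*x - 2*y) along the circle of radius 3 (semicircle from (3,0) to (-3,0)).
-72 + 9*pi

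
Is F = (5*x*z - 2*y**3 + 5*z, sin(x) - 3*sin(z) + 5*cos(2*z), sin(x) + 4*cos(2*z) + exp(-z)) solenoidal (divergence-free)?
No, ∇·F = 5*z - 8*sin(2*z) - exp(-z)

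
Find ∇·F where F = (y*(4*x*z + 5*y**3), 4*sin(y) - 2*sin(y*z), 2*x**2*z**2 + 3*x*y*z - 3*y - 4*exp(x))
4*x**2*z + 3*x*y + 4*y*z - 2*z*cos(y*z) + 4*cos(y)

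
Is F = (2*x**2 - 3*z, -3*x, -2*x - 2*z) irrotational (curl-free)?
No, ∇×F = (0, -1, -3)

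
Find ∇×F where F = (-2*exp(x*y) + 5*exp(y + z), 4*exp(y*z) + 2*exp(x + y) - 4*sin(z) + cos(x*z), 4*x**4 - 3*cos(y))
(x*sin(x*z) - 4*y*exp(y*z) + 3*sin(y) + 4*cos(z), -16*x**3 + 5*exp(y + z), 2*x*exp(x*y) - z*sin(x*z) + 2*exp(x + y) - 5*exp(y + z))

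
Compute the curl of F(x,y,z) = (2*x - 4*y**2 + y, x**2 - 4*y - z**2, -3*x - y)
(2*z - 1, 3, 2*x + 8*y - 1)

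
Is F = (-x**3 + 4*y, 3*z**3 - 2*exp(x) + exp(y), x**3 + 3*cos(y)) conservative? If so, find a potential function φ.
No, ∇×F = (-9*z**2 - 3*sin(y), -3*x**2, -2*exp(x) - 4) ≠ 0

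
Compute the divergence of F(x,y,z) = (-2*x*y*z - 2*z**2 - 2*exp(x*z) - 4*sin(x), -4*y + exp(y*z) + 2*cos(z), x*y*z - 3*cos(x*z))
x*y + 3*x*sin(x*z) - 2*y*z - 2*z*exp(x*z) + z*exp(y*z) - 4*cos(x) - 4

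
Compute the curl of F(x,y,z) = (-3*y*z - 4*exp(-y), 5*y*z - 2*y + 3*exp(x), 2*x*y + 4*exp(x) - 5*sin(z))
(2*x - 5*y, -5*y - 4*exp(x), 3*z + 3*exp(x) - 4*exp(-y))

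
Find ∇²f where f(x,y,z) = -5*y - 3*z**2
-6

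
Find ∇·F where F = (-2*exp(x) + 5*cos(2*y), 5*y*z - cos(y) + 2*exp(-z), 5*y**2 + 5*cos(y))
5*z - 2*exp(x) + sin(y)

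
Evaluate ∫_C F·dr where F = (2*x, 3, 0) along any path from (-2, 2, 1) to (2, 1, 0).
-3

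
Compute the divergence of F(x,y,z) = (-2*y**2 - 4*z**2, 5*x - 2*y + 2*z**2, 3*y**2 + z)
-1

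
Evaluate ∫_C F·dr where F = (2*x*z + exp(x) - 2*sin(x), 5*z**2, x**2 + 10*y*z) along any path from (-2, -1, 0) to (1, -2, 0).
-exp(-2) - 2*cos(2) + 2*cos(1) + E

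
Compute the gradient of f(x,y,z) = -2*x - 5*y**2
(-2, -10*y, 0)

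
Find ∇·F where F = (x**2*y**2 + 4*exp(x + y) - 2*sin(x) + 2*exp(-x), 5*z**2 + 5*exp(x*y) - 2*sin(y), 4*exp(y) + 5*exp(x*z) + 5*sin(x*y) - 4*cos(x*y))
2*x*y**2 + 5*x*exp(x*y) + 5*x*exp(x*z) + 4*exp(x + y) - 2*cos(x) - 2*cos(y) - 2*exp(-x)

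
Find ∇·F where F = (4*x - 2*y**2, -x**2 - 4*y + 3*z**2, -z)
-1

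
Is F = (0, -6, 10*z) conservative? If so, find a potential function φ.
Yes, F is conservative. φ = -6*y + 5*z**2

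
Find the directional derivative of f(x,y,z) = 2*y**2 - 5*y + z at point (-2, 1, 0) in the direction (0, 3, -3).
-sqrt(2)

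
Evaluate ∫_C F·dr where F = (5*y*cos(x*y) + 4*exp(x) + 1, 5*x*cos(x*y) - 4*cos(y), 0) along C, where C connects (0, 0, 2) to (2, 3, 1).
-2 + 5*sin(6) - 4*sin(3) + 4*exp(2)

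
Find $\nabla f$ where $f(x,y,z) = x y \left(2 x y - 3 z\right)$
(y*(4*x*y - 3*z), x*(4*x*y - 3*z), -3*x*y)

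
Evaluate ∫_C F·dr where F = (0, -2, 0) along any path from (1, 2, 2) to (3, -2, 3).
8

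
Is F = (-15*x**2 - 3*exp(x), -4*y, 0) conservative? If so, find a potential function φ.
Yes, F is conservative. φ = -5*x**3 - 2*y**2 - 3*exp(x)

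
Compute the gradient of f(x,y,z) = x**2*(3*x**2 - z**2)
(2*x*(6*x**2 - z**2), 0, -2*x**2*z)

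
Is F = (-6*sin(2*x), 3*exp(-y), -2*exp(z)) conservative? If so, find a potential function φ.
Yes, F is conservative. φ = -2*exp(z) + 3*cos(2*x) - 3*exp(-y)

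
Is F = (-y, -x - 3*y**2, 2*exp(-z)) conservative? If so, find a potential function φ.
Yes, F is conservative. φ = -x*y - y**3 - 2*exp(-z)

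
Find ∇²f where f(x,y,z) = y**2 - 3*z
2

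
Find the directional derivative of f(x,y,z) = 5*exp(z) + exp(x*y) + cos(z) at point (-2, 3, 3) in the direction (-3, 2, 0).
-sqrt(13)*exp(-6)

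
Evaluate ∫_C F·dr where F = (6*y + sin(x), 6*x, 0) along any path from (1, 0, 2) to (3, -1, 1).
-18 + cos(1) - cos(3)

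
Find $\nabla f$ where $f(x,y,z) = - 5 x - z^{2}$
(-5, 0, -2*z)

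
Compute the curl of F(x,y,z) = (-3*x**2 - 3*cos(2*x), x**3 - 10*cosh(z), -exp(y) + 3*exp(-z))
(-exp(y) + 10*sinh(z), 0, 3*x**2)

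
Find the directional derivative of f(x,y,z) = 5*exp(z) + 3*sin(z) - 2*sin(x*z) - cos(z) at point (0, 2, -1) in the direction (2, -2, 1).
-sin(1)/3 + cos(1) + 5*exp(-1)/3 + 4/3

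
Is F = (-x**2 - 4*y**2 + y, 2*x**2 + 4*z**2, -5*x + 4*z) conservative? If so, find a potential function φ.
No, ∇×F = (-8*z, 5, 4*x + 8*y - 1) ≠ 0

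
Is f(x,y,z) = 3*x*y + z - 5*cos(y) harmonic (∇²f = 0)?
No, ∇²f = 5*cos(y)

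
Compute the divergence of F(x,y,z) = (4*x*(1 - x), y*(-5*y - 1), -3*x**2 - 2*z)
-8*x - 10*y + 1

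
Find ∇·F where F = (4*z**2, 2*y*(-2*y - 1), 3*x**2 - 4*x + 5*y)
-8*y - 2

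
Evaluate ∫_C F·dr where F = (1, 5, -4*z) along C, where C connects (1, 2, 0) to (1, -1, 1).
-17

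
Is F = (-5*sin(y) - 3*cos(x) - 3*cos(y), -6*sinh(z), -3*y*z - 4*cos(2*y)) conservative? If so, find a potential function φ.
No, ∇×F = (-3*z + 8*sin(2*y) + 6*cosh(z), 0, -3*sin(y) + 5*cos(y)) ≠ 0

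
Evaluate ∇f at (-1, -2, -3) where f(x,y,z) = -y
(0, -1, 0)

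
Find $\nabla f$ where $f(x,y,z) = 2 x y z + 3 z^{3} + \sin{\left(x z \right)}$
(z*(2*y + cos(x*z)), 2*x*z, 2*x*y + x*cos(x*z) + 9*z**2)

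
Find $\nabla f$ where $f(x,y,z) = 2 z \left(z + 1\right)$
(0, 0, 4*z + 2)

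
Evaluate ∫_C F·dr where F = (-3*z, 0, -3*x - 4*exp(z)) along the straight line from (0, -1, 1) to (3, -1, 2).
-4*exp(2) - 18 + 4*E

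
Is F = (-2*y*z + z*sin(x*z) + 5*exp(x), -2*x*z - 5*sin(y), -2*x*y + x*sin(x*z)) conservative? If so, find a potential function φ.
Yes, F is conservative. φ = -2*x*y*z + 5*exp(x) + 5*cos(y) - cos(x*z)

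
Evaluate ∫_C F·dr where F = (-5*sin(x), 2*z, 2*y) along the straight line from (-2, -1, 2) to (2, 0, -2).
4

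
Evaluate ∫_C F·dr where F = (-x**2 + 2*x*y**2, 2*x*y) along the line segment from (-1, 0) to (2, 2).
11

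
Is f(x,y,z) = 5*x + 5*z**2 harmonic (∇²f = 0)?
No, ∇²f = 10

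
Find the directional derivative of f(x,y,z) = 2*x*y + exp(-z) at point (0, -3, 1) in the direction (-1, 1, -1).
sqrt(3)*(1 + 6*E)*exp(-1)/3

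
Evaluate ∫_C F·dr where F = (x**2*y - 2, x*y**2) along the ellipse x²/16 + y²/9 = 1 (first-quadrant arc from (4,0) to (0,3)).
8 - 21*pi/4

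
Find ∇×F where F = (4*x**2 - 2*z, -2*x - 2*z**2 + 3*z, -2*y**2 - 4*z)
(-4*y + 4*z - 3, -2, -2)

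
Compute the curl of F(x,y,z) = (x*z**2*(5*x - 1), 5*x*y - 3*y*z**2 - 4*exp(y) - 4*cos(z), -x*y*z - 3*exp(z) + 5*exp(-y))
(-x*z + 6*y*z - 4*sin(z) - 5*exp(-y), z*(2*x*(5*x - 1) + y), 5*y)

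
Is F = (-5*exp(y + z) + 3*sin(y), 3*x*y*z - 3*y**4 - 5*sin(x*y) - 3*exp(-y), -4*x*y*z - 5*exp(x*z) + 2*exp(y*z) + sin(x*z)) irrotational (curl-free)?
No, ∇×F = (-3*x*y - 4*x*z + 2*z*exp(y*z), 4*y*z + 5*z*exp(x*z) - z*cos(x*z) - 5*exp(y + z), 3*y*z - 5*y*cos(x*y) + 5*exp(y + z) - 3*cos(y))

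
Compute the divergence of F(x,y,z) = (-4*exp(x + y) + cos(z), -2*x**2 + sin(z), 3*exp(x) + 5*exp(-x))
-4*exp(x + y)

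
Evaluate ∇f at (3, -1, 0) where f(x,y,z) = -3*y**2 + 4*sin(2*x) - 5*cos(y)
(8*cos(6), 6 - 5*sin(1), 0)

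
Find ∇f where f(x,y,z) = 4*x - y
(4, -1, 0)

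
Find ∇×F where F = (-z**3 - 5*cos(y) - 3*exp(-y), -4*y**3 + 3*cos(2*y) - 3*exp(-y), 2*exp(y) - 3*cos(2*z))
(2*exp(y), -3*z**2, -5*sin(y) - 3*exp(-y))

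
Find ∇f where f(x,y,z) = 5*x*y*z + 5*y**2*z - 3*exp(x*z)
(z*(5*y - 3*exp(x*z)), 5*z*(x + 2*y), 5*x*y - 3*x*exp(x*z) + 5*y**2)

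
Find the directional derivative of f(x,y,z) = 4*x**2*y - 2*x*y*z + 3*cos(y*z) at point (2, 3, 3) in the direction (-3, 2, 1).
-sqrt(14)*(27*sin(9) + 94)/14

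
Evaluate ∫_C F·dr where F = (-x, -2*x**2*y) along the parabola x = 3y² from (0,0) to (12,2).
-264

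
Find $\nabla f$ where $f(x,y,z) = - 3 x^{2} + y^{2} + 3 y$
(-6*x, 2*y + 3, 0)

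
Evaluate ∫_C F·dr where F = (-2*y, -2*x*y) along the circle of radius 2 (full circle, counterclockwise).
8*pi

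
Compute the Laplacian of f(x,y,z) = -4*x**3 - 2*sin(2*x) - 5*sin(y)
-24*x + 8*sin(2*x) + 5*sin(y)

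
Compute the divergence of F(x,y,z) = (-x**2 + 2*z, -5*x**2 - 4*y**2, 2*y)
-2*x - 8*y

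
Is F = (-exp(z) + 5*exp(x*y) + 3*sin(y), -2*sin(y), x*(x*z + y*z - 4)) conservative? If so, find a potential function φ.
No, ∇×F = (x*z, -2*x*z - y*z - exp(z) + 4, -5*x*exp(x*y) - 3*cos(y)) ≠ 0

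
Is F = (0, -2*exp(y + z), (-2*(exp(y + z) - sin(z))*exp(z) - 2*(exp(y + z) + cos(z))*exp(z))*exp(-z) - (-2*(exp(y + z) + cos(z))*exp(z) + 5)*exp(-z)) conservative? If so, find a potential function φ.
Yes, F is conservative. φ = (-2*(exp(y + z) + cos(z))*exp(z) + 5)*exp(-z)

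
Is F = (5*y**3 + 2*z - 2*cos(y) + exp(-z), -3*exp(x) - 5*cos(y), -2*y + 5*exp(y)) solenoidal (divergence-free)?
No, ∇·F = 5*sin(y)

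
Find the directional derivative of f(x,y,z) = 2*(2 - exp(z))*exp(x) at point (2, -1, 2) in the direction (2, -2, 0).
sqrt(2)*(2 - exp(2))*exp(2)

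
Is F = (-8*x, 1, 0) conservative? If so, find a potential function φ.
Yes, F is conservative. φ = -4*x**2 + y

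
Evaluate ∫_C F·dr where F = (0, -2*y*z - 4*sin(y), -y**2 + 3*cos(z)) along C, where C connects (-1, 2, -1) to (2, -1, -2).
-3*sin(2) - 2 - 4*cos(2) + 4*cos(1) + 3*sin(1)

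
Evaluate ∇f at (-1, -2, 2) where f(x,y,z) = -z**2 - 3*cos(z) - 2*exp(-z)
(0, 0, -4 + 2*exp(-2) + 3*sin(2))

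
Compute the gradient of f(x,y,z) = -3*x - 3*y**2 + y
(-3, 1 - 6*y, 0)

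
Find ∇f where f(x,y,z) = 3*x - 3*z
(3, 0, -3)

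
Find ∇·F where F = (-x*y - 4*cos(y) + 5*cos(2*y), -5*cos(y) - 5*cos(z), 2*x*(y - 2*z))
-4*x - y + 5*sin(y)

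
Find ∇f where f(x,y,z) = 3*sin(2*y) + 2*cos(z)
(0, 6*cos(2*y), -2*sin(z))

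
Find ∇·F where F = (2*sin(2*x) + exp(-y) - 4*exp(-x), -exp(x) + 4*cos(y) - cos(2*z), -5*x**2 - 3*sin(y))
-4*sin(y) + 4*cos(2*x) + 4*exp(-x)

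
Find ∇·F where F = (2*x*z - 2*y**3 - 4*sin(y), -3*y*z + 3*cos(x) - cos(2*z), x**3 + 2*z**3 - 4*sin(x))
z*(6*z - 1)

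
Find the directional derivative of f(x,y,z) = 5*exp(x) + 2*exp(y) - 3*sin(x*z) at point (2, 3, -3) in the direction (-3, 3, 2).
3*sqrt(22)*(-5*exp(2) - 13*cos(6) + 2*exp(3))/22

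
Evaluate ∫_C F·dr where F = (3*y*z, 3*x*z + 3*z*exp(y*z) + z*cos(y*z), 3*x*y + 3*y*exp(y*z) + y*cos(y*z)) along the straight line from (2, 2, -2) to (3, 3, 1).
sin(4) - 3*exp(-4) + sin(3) + 51 + 3*exp(3)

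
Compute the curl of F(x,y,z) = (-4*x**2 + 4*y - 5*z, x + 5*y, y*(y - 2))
(2*y - 2, -5, -3)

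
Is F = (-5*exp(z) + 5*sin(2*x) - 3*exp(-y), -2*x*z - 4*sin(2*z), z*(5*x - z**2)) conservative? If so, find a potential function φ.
No, ∇×F = (2*x + 8*cos(2*z), -5*z - 5*exp(z), -2*z - 3*exp(-y)) ≠ 0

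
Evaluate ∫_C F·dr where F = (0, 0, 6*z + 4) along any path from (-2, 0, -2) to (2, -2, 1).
3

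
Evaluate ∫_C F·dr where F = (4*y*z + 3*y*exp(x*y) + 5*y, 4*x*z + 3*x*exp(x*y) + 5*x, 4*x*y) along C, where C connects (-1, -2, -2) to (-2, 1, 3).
-28 - 6*sinh(2)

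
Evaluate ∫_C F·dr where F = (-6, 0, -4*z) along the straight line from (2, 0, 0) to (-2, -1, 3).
6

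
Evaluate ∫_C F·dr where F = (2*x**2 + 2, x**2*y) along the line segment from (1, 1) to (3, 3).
124/3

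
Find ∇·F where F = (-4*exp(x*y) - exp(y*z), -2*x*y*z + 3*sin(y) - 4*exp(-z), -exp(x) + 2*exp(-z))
-2*x*z - 4*y*exp(x*y) + 3*cos(y) - 2*exp(-z)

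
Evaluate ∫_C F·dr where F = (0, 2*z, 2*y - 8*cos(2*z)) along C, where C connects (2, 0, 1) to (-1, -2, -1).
4 + 8*sin(2)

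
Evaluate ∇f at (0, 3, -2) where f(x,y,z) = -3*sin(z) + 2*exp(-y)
(0, -2*exp(-3), -3*cos(2))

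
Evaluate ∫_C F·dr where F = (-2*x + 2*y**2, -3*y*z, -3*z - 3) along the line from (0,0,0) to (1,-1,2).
-43/3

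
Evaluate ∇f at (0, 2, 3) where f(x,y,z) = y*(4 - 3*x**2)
(0, 4, 0)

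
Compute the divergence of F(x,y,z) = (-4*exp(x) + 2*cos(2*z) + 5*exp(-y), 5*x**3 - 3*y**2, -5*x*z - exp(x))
-5*x - 6*y - 4*exp(x)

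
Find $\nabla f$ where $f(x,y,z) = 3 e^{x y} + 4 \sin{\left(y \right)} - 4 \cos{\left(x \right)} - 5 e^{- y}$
(3*y*exp(x*y) + 4*sin(x), 3*x*exp(x*y) + 4*cos(y) + 5*exp(-y), 0)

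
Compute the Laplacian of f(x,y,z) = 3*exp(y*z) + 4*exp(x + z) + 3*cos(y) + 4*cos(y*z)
3*y**2*exp(y*z) - 4*y**2*cos(y*z) + 3*z**2*exp(y*z) - 4*z**2*cos(y*z) + 8*exp(x + z) - 3*cos(y)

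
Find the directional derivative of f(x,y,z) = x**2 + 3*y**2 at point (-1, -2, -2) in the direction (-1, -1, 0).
7*sqrt(2)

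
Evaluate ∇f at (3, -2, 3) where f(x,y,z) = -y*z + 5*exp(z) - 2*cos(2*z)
(0, -3, 4*sin(6) + 2 + 5*exp(3))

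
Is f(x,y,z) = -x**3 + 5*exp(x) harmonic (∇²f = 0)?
No, ∇²f = -6*x + 5*exp(x)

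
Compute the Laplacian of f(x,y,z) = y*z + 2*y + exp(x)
exp(x)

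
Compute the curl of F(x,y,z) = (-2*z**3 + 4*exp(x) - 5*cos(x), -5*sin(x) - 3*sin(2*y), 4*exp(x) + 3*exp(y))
(3*exp(y), -6*z**2 - 4*exp(x), -5*cos(x))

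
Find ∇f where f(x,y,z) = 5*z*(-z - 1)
(0, 0, -10*z - 5)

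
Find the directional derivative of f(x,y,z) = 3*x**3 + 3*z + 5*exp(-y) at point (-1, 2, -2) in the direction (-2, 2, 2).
sqrt(3)*(-6*exp(2) - 5)*exp(-2)/3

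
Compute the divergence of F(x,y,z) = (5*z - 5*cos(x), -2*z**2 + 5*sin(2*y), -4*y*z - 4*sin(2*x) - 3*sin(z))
-4*y + 5*sin(x) + 10*cos(2*y) - 3*cos(z)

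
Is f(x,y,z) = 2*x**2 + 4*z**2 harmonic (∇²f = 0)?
No, ∇²f = 12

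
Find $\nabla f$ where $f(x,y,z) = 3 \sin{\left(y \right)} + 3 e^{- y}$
(0, 3*cos(y) - 3*exp(-y), 0)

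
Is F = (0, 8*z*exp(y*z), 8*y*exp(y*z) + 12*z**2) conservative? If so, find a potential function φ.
Yes, F is conservative. φ = 4*z**3 + 8*exp(y*z)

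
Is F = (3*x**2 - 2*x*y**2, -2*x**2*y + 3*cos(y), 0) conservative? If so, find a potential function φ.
Yes, F is conservative. φ = x**3 - x**2*y**2 + 3*sin(y)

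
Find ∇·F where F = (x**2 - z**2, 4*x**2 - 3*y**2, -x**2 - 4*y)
2*x - 6*y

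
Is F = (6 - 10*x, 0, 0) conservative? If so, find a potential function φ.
Yes, F is conservative. φ = x*(6 - 5*x)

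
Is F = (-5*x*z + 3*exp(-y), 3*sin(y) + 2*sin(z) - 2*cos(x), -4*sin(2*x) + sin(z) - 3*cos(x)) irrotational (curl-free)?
No, ∇×F = (-2*cos(z), -5*x - 3*sin(x) + 8*cos(2*x), 2*sin(x) + 3*exp(-y))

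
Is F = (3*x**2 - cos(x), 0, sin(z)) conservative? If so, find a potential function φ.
Yes, F is conservative. φ = x**3 - sin(x) - cos(z)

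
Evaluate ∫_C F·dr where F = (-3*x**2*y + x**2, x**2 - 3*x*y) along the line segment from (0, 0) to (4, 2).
-80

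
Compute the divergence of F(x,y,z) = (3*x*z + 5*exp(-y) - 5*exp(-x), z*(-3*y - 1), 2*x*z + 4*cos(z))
2*x - 4*sin(z) + 5*exp(-x)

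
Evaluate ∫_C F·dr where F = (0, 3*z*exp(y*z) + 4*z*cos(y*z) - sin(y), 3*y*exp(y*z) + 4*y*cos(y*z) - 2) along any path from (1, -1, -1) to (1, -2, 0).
-3*E - 4*sin(1) - cos(1) + cos(2) + 1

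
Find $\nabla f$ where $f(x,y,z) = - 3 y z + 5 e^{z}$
(0, -3*z, -3*y + 5*exp(z))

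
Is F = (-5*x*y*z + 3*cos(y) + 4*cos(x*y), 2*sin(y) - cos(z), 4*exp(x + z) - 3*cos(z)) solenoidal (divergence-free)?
No, ∇·F = -5*y*z - 4*y*sin(x*y) + 4*exp(x + z) + 3*sin(z) + 2*cos(y)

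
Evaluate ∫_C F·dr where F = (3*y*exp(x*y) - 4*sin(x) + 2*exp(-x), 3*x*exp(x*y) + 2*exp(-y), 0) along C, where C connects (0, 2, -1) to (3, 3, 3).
-5 + 4*cos(3) - 4*exp(-3) + 2*exp(-2) + 3*exp(9)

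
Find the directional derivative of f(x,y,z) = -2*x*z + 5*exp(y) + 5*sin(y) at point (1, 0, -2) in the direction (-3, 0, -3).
-sqrt(2)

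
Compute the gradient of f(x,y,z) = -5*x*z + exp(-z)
(-5*z, 0, -5*x - exp(-z))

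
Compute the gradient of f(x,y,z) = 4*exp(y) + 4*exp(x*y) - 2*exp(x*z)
(4*y*exp(x*y) - 2*z*exp(x*z), 4*x*exp(x*y) + 4*exp(y), -2*x*exp(x*z))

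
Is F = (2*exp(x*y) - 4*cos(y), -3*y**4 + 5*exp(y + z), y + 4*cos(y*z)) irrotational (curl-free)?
No, ∇×F = (-4*z*sin(y*z) - 5*exp(y + z) + 1, 0, -2*x*exp(x*y) - 4*sin(y))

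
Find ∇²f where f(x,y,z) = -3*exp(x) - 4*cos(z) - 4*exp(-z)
-3*exp(x) + 4*cos(z) - 4*exp(-z)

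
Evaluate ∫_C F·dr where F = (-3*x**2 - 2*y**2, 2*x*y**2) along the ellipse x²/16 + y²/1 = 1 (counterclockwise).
2*pi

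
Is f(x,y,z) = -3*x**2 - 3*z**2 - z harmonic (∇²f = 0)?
No, ∇²f = -12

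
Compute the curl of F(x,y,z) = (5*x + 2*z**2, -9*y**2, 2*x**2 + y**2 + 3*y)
(2*y + 3, -4*x + 4*z, 0)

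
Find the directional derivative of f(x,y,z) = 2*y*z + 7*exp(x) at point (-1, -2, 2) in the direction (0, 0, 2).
-4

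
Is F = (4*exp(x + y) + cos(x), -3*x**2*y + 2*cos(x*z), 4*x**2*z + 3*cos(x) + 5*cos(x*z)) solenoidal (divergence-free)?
No, ∇·F = x**2 - 5*x*sin(x*z) + 4*exp(x + y) - sin(x)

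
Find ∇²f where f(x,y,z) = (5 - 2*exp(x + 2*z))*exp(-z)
(5 - 4*exp(x + 2*z))*exp(-z)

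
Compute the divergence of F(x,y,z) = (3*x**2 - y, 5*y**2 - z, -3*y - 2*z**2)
6*x + 10*y - 4*z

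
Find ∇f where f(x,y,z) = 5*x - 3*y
(5, -3, 0)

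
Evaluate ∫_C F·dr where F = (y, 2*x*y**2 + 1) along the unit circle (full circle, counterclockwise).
-pi/2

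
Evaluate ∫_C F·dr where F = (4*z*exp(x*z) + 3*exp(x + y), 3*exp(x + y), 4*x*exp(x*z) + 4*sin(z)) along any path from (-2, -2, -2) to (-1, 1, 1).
-4*exp(4) - 4*cos(1) + 4*cos(2) - 3*exp(-4) + 4*exp(-1) + 3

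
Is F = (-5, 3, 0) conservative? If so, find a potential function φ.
Yes, F is conservative. φ = -5*x + 3*y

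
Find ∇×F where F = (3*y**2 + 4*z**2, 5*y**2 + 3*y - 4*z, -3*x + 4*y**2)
(8*y + 4, 8*z + 3, -6*y)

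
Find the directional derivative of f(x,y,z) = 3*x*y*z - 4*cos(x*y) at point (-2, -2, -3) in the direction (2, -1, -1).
sqrt(6)*(3 - 4*sin(4))/3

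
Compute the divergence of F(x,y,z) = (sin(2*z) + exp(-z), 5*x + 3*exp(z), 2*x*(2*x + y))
0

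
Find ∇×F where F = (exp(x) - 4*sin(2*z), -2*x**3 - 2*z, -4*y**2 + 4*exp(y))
(-8*y + 4*exp(y) + 2, -8*cos(2*z), -6*x**2)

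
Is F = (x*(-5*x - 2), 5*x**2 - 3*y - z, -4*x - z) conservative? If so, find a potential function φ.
No, ∇×F = (1, 4, 10*x) ≠ 0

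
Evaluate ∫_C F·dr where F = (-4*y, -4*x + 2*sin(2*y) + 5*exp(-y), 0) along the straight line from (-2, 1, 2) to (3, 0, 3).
-14 + cos(2) + 5*exp(-1)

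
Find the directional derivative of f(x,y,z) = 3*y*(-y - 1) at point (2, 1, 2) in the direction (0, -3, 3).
9*sqrt(2)/2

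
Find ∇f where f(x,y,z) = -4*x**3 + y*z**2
(-12*x**2, z**2, 2*y*z)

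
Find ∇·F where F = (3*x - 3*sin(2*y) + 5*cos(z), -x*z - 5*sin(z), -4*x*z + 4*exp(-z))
-4*x + 3 - 4*exp(-z)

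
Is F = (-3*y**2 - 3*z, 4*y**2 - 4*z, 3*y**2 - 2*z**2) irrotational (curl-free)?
No, ∇×F = (6*y + 4, -3, 6*y)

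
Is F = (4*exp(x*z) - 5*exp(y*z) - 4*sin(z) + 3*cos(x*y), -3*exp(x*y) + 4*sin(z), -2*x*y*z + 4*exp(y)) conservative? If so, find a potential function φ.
No, ∇×F = (-2*x*z + 4*exp(y) - 4*cos(z), 4*x*exp(x*z) + 2*y*z - 5*y*exp(y*z) - 4*cos(z), 3*x*sin(x*y) - 3*y*exp(x*y) + 5*z*exp(y*z)) ≠ 0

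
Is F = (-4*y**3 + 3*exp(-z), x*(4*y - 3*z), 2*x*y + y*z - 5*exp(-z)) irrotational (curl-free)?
No, ∇×F = (5*x + z, -2*y - 3*exp(-z), 12*y**2 + 4*y - 3*z)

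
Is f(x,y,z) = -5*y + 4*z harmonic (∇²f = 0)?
Yes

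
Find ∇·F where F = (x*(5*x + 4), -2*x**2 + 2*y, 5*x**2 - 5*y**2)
10*x + 6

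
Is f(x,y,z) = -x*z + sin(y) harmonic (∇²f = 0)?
No, ∇²f = -sin(y)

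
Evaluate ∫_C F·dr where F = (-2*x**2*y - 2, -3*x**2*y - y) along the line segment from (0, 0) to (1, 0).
-2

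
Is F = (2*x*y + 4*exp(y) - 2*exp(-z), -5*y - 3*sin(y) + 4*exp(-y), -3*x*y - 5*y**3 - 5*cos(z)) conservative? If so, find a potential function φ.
No, ∇×F = (-3*x - 15*y**2, 3*y + 2*exp(-z), -2*x - 4*exp(y)) ≠ 0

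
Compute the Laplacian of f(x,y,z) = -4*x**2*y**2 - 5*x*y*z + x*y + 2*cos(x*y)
-2*(x**2 + y**2)*(cos(x*y) + 4)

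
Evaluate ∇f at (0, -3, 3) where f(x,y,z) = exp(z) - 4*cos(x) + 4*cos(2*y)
(0, 8*sin(6), exp(3))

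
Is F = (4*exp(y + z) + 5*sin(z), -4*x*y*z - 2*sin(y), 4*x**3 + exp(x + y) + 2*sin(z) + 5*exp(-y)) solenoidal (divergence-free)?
No, ∇·F = -4*x*z - 2*cos(y) + 2*cos(z)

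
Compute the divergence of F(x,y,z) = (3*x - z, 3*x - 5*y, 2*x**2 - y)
-2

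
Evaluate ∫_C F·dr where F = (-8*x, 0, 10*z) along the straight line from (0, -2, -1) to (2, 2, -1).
-16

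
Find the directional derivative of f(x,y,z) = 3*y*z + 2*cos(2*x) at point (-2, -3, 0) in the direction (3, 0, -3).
sqrt(2)*(4*sin(4) + 9)/2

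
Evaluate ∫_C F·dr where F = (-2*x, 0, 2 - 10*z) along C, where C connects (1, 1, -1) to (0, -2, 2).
-8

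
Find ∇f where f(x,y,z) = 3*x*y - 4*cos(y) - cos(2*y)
(3*y, 3*x + 4*sin(y) + 2*sin(2*y), 0)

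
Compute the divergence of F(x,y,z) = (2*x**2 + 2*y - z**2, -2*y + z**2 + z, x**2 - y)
4*x - 2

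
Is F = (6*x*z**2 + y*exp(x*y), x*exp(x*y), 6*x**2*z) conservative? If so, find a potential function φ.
Yes, F is conservative. φ = 3*x**2*z**2 + exp(x*y)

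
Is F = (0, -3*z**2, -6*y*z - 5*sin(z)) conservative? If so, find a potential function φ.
Yes, F is conservative. φ = -3*y*z**2 + 5*cos(z)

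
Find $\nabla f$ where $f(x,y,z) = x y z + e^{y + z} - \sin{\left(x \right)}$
(y*z - cos(x), x*z + exp(y + z), x*y + exp(y + z))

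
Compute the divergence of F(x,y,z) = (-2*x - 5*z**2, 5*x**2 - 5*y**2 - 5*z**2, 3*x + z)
-10*y - 1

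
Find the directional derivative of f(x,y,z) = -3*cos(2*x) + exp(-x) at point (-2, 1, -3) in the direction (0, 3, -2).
0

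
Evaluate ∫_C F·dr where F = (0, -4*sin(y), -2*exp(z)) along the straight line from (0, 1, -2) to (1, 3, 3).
-2*exp(3) + 4*cos(3) - 4*cos(1) + 2*exp(-2)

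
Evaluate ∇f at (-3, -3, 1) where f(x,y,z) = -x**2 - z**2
(6, 0, -2)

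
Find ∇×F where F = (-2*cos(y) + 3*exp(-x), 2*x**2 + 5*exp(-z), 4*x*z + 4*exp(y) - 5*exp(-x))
(4*exp(y) + 5*exp(-z), -4*z - 5*exp(-x), 4*x - 2*sin(y))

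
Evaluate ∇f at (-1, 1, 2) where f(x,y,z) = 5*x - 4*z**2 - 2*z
(5, 0, -18)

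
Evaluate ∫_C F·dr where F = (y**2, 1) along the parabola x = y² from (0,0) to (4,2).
10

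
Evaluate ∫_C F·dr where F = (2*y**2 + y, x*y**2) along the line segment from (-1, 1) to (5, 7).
624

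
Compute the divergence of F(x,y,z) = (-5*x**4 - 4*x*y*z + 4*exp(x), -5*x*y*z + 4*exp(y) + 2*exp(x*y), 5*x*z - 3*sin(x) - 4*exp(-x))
-20*x**3 - 5*x*z + 2*x*exp(x*y) + 5*x - 4*y*z + 4*exp(x) + 4*exp(y)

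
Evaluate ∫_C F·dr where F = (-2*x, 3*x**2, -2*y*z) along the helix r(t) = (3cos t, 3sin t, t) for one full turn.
12*pi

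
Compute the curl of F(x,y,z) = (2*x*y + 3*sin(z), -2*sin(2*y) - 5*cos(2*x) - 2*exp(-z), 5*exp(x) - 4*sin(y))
(-4*cos(y) - 2*exp(-z), -5*exp(x) + 3*cos(z), -2*x + 10*sin(2*x))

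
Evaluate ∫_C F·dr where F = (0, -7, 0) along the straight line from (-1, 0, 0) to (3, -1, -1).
7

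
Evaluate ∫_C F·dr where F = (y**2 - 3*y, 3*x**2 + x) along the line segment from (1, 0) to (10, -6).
-510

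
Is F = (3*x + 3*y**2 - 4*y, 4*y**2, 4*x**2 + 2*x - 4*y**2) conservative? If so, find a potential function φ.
No, ∇×F = (-8*y, -8*x - 2, 4 - 6*y) ≠ 0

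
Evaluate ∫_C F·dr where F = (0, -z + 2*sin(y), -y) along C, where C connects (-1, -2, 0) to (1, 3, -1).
2*cos(2) - 2*cos(3) + 3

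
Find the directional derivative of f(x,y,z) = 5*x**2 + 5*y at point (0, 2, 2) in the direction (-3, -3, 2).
-15*sqrt(22)/22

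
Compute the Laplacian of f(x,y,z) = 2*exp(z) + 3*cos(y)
2*exp(z) - 3*cos(y)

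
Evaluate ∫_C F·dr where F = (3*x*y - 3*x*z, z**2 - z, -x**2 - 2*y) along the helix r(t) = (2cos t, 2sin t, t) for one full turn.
-2*pi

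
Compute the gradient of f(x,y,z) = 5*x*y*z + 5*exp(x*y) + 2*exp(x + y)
(5*y*z + 5*y*exp(x*y) + 2*exp(x + y), 5*x*z + 5*x*exp(x*y) + 2*exp(x + y), 5*x*y)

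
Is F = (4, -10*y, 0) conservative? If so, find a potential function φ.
Yes, F is conservative. φ = 4*x - 5*y**2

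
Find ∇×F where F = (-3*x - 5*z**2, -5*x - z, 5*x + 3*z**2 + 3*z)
(1, -10*z - 5, -5)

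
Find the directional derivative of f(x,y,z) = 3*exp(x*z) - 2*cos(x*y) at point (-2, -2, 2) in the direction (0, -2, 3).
2*sqrt(13)*(4*exp(4)*sin(4) - 9)*exp(-4)/13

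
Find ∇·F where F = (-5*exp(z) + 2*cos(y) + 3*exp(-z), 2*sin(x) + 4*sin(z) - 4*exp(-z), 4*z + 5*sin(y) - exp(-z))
4 + exp(-z)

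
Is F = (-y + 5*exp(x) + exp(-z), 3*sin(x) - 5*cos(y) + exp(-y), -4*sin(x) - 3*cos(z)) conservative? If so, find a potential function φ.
No, ∇×F = (0, 4*cos(x) - exp(-z), 3*cos(x) + 1) ≠ 0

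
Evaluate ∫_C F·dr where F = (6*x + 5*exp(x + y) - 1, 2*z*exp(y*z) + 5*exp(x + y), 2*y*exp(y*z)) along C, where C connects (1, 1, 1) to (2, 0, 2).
10 - 2*E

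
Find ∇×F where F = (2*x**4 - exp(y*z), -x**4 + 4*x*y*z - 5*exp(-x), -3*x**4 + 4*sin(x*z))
(-4*x*y, 12*x**3 - y*exp(y*z) - 4*z*cos(x*z), -4*x**3 + 4*y*z + z*exp(y*z) + 5*exp(-x))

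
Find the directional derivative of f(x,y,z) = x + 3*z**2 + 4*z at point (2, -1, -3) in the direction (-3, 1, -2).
25*sqrt(14)/14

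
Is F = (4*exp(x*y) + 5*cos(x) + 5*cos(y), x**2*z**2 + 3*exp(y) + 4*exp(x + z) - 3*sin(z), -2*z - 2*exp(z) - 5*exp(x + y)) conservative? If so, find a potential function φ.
No, ∇×F = (-2*x**2*z - 5*exp(x + y) - 4*exp(x + z) + 3*cos(z), 5*exp(x + y), 2*x*z**2 - 4*x*exp(x*y) + 4*exp(x + z) + 5*sin(y)) ≠ 0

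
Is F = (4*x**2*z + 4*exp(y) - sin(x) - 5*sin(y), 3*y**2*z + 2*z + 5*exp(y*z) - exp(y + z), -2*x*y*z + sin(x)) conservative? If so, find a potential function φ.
No, ∇×F = (-2*x*z - 3*y**2 - 5*y*exp(y*z) + exp(y + z) - 2, 4*x**2 + 2*y*z - cos(x), -4*exp(y) + 5*cos(y)) ≠ 0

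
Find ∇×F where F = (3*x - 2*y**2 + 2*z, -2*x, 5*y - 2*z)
(5, 2, 4*y - 2)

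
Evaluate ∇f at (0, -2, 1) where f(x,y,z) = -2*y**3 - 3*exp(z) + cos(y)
(0, -24 + sin(2), -3*E)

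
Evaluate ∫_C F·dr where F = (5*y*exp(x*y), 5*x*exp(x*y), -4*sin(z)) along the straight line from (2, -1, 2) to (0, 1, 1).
-5*exp(-2) - 4*cos(2) + 4*cos(1) + 5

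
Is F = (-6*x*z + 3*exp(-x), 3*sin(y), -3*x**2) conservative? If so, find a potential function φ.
Yes, F is conservative. φ = -3*x**2*z - 3*cos(y) - 3*exp(-x)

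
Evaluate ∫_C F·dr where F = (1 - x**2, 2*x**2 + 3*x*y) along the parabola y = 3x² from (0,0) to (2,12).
5894/15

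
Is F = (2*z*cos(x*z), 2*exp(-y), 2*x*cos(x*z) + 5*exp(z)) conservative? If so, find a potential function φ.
Yes, F is conservative. φ = 5*exp(z) + 2*sin(x*z) - 2*exp(-y)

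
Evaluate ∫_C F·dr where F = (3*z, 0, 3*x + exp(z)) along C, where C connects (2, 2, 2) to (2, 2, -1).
-18 - exp(2) + exp(-1)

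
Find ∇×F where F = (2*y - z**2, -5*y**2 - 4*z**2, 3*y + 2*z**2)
(8*z + 3, -2*z, -2)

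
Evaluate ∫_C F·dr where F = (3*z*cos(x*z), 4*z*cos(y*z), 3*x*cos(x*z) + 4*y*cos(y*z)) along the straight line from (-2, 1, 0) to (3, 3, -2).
-7*sin(6)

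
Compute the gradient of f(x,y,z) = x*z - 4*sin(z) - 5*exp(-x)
(z + 5*exp(-x), 0, x - 4*cos(z))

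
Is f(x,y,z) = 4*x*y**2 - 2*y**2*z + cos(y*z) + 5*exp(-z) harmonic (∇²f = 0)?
No, ∇²f = 8*x - y**2*cos(y*z) - z**2*cos(y*z) - 4*z + 5*exp(-z)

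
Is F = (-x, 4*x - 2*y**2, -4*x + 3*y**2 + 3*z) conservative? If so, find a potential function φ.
No, ∇×F = (6*y, 4, 4) ≠ 0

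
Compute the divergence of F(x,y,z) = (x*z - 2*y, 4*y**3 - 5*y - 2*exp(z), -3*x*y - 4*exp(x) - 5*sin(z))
12*y**2 + z - 5*cos(z) - 5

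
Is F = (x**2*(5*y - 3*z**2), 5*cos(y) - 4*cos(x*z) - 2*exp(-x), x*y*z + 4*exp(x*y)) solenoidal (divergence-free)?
No, ∇·F = 11*x*y - 6*x*z**2 - 5*sin(y)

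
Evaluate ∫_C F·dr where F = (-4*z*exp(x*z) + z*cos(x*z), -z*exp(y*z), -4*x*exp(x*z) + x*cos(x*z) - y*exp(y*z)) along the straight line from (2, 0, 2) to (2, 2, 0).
-4 - sin(4) + 4*exp(4)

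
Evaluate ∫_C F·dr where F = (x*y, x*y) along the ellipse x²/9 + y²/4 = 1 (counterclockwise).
0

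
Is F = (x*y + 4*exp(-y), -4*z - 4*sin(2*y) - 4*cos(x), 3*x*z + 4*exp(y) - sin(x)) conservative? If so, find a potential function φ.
No, ∇×F = (4*exp(y) + 4, -3*z + cos(x), -x + 4*sin(x) + 4*exp(-y)) ≠ 0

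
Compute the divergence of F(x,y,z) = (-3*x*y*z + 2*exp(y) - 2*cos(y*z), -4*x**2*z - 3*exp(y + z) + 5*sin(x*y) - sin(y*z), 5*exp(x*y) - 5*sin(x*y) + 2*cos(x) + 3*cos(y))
5*x*cos(x*y) - 3*y*z - z*cos(y*z) - 3*exp(y + z)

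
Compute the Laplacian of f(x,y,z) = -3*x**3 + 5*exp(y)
-18*x + 5*exp(y)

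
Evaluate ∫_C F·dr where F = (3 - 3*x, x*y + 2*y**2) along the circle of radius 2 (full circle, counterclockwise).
0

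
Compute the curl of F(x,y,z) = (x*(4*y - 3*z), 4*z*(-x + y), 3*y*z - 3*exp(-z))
(4*x - 4*y + 3*z, -3*x, -4*x - 4*z)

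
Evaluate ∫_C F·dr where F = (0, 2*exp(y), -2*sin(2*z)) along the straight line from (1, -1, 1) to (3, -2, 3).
-2*exp(-1) + 2*exp(-2) - cos(2) + cos(6)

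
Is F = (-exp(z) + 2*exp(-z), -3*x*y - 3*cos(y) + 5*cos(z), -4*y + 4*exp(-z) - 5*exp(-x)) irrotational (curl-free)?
No, ∇×F = (5*sin(z) - 4, -exp(z) - 2*exp(-z) - 5*exp(-x), -3*y)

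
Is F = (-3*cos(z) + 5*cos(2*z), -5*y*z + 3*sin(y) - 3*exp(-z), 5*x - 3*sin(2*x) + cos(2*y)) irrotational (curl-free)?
No, ∇×F = (5*y - 2*sin(2*y) - 3*exp(-z), 3*sin(z) - 10*sin(2*z) + 6*cos(2*x) - 5, 0)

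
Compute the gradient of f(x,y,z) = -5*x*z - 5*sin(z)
(-5*z, 0, -5*x - 5*cos(z))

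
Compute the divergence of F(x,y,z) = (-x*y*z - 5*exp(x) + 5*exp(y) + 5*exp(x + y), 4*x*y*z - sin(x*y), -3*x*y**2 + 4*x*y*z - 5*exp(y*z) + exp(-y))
4*x*y + 4*x*z - x*cos(x*y) - y*z - 5*y*exp(y*z) - 5*exp(x) + 5*exp(x + y)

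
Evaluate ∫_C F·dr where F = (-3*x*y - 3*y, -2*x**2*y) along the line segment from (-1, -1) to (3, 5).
-176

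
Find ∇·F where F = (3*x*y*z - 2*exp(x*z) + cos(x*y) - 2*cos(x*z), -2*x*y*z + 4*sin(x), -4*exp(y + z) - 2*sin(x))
-2*x*z + 3*y*z - y*sin(x*y) - 2*z*exp(x*z) + 2*z*sin(x*z) - 4*exp(y + z)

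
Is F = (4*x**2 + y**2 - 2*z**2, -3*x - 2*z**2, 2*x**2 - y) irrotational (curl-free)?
No, ∇×F = (4*z - 1, -4*x - 4*z, -2*y - 3)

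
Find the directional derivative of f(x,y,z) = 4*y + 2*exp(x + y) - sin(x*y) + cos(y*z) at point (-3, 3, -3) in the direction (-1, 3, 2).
sqrt(14)*(12*cos(9) - 3*sin(9) + 16)/14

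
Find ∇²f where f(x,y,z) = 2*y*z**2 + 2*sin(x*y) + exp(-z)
-2*x**2*sin(x*y) - 2*y**2*sin(x*y) + 4*y + exp(-z)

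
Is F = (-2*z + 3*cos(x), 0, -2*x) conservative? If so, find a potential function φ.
Yes, F is conservative. φ = -2*x*z + 3*sin(x)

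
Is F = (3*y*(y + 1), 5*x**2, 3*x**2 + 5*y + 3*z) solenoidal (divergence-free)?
No, ∇·F = 3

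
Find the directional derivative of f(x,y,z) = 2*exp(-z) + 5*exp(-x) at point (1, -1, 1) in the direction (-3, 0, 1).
13*sqrt(10)*exp(-1)/10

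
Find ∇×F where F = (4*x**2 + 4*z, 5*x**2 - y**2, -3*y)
(-3, 4, 10*x)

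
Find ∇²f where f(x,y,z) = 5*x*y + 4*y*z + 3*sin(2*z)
-12*sin(2*z)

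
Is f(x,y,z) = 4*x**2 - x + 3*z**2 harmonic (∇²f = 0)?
No, ∇²f = 14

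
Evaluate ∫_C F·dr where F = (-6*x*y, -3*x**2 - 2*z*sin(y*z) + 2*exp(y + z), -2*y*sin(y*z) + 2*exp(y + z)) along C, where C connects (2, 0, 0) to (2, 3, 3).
-40 + 2*cos(9) + 2*exp(6)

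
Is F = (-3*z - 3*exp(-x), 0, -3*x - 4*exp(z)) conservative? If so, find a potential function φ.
Yes, F is conservative. φ = -3*x*z - 4*exp(z) + 3*exp(-x)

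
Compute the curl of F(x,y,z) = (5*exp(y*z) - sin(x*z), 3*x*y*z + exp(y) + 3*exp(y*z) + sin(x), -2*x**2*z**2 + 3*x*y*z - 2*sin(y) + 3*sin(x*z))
(-3*x*y + 3*x*z - 3*y*exp(y*z) - 2*cos(y), 4*x*z**2 - x*cos(x*z) - 3*y*z + 5*y*exp(y*z) - 3*z*cos(x*z), 3*y*z - 5*z*exp(y*z) + cos(x))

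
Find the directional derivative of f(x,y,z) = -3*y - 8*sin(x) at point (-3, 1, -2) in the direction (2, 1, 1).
-sqrt(6)*(16*cos(3) + 3)/6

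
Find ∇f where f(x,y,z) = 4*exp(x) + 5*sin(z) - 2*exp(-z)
(4*exp(x), 0, 5*cos(z) + 2*exp(-z))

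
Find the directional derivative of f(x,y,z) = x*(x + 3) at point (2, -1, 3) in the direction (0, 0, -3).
0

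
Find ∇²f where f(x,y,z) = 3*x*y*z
0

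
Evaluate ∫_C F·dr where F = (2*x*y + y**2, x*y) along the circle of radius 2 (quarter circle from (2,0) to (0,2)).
-8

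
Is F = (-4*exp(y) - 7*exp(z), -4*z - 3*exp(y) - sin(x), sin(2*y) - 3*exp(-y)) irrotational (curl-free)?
No, ∇×F = (2*cos(2*y) + 4 + 3*exp(-y), -7*exp(z), 4*exp(y) - cos(x))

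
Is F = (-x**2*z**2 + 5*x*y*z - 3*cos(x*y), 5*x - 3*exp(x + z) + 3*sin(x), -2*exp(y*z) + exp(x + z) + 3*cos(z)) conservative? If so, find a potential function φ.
No, ∇×F = (-2*z*exp(y*z) + 3*exp(x + z), -2*x**2*z + 5*x*y - exp(x + z), -5*x*z - 3*x*sin(x*y) - 3*exp(x + z) + 3*cos(x) + 5) ≠ 0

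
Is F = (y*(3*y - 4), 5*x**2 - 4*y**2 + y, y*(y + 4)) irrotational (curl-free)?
No, ∇×F = (2*y + 4, 0, 10*x - 6*y + 4)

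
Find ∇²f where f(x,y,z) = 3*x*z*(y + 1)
0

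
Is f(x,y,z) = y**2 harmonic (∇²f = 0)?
No, ∇²f = 2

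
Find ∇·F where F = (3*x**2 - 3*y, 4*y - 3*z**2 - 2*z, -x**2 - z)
6*x + 3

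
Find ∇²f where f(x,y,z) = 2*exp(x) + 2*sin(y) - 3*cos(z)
2*exp(x) - 2*sin(y) + 3*cos(z)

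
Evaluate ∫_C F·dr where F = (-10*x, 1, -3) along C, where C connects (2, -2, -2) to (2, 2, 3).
-11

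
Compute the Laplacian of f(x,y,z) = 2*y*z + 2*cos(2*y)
-8*cos(2*y)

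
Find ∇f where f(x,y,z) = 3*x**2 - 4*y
(6*x, -4, 0)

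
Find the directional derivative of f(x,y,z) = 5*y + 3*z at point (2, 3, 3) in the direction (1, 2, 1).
13*sqrt(6)/6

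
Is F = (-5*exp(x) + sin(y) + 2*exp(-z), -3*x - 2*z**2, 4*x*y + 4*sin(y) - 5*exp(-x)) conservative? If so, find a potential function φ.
No, ∇×F = (4*x + 4*z + 4*cos(y), -4*y - 2*exp(-z) - 5*exp(-x), -cos(y) - 3) ≠ 0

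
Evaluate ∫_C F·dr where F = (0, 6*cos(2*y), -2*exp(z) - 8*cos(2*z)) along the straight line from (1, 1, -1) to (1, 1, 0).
-4*sin(2) - 2 + 2*exp(-1)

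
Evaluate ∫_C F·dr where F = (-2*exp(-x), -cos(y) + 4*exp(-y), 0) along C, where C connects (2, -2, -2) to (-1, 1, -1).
-4*exp(-1) - sin(2) - sin(1) - 2*exp(-2) + 2*E + 4*exp(2)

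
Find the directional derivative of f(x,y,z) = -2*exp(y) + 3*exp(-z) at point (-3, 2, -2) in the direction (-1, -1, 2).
-2*sqrt(6)*exp(2)/3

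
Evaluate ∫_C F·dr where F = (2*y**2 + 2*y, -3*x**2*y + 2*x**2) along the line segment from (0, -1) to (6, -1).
0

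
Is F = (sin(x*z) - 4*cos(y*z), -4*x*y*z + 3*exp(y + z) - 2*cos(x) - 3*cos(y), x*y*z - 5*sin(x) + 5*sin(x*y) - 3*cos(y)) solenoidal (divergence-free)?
No, ∇·F = x*y - 4*x*z + z*cos(x*z) + 3*exp(y + z) + 3*sin(y)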